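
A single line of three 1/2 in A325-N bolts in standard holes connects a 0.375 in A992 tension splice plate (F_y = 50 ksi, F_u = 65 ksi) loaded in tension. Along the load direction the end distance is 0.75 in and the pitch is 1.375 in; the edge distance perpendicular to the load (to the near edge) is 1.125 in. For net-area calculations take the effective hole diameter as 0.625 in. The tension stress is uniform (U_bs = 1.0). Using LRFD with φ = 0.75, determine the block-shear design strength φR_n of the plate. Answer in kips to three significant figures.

36.1 kips

Shear plane L_v = 0.75 + 2·1.375 = 3.5 in; A_gv = 3.5 × 0.375 = 1.312 in².
A_nv = (3.5 − 2.5·0.625) × 0.375 = 0.7266 in².
A_nt = (1.125 − 0.5·0.625) × 0.375 = 0.3047 in².
0.6 F_u A_nv = 28.34 kips; 0.6 F_y A_gv = 39.38 kips → shear rupture governs the shear term.
R_n = 28.34 + 1.0 × 65 × 0.3047 = 48.14 kips.
Design strength φR_n = 0.75 × 48.14 = 36.1 kips.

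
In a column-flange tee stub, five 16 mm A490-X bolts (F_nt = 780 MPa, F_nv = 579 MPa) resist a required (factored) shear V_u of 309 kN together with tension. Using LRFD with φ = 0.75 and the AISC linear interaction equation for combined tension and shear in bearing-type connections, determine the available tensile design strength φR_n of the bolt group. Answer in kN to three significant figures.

A_b = π·16²/4 = 201.1 mm²; f_rv = 309 × 1000 / (5 × 201.1) = 307.4 MPa.
F'_nt = 1.3 F_nt − (F_nt / φF_nv) f_rv = 1.3·780 − (780/(0.75·579))·307.4 = 461.9 MPa, capped at F_nt → F'_nt = 461.9 MPa.
R_n = F'_nt · A_b · n = 461.9 × 201.1 × 5 / 1000 = 464.4 kN.
Design strength φR_n = 0.75 × 464.4 = 348 kN.

348 kN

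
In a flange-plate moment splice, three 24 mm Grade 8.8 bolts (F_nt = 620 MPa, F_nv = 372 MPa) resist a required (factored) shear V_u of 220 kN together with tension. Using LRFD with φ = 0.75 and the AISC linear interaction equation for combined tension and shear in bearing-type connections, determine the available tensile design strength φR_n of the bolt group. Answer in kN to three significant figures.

A_b = π·24²/4 = 452.4 mm²; f_rv = 220 × 1000 / (3 × 452.4) = 162.1 MPa.
F'_nt = 1.3 F_nt − (F_nt / φF_nv) f_rv = 1.3·620 − (620/(0.75·372))·162.1 = 445.8 MPa, capped at F_nt → F'_nt = 445.8 MPa.
R_n = F'_nt · A_b · n = 445.8 × 452.4 × 3 / 1000 = 605 kN.
Design strength φR_n = 0.75 × 605 = 454 kN.

454 kN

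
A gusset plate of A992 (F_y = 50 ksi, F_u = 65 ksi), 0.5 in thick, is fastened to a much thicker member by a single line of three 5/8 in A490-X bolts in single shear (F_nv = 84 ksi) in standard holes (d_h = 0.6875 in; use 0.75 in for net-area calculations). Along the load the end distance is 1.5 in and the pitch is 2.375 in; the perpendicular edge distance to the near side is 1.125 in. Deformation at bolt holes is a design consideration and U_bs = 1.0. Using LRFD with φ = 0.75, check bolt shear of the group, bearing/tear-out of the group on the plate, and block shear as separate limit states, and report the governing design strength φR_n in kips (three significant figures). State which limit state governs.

58 kips (bolt shear governs)

Bolt shear: A_b = π·0.625²/4 = 0.3068 in²; R_n = 84 × 0.3068 × 3 × 1 = 77.31 kips → 0.75 × 77.31 = 58 kips.
Bearing: edge l_c = 1.156, r_n = 45.09 kips; interior l_c = 1.688, r_n = 48.75 kips; R_n = 45.09 + 2·48.75 = 142.6 kips → 107 kips.
Block shear: A_gv = 3.125, A_nv = 2.188, A_nt = 0.375 in²; R_n = min(0.6F_uA_nv, 0.6F_yA_gv) + U_bs·F_u·A_nt = 109.7 kips → 82.3 kips.
Bolt shear governs: 58 kips.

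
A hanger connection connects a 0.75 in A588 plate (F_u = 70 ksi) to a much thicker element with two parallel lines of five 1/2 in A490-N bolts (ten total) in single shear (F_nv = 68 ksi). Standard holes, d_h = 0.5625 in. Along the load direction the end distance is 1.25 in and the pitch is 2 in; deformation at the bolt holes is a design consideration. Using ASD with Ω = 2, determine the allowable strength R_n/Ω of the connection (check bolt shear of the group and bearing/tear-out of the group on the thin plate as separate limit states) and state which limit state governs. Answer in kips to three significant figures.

66.8 kips (bolt shear governs)

Bolt shear: A_b = π·0.5²/4 = 0.1963 in²; R_n = 68 × 0.1963 × 10 × 1 = 133.5 kips → 133.5 / 2 = 66.8 kips.
Bearing (1.2 l_c t F_u ≤ 2.4 d t F_u): upper limit = 2.4·0.5·0.75·70 = 63 kips.
  Edge l_c = 1.25 − 0.5625/2 = 0.9688 → r_n = 61.03 kips; interior l_c = 2 − 0.5625 = 1.438 → r_n = 63 kips.
  R_n,bearing = 2·61.03 + 8·63 = 626.1 kips → 626.1 / 2 = 313 kips.
Bolt shear governs: 66.8 kips.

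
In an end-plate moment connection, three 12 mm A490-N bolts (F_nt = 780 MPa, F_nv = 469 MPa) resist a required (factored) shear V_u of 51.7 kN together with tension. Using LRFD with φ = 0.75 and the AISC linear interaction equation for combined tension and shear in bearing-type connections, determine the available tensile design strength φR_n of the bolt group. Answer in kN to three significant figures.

172 kN

A_b = π·12²/4 = 113.1 mm²; f_rv = 51.7 × 1000 / (3 × 113.1) = 152.4 MPa.
F'_nt = 1.3 F_nt − (F_nt / φF_nv) f_rv = 1.3·780 − (780/(0.75·469))·152.4 = 676.1 MPa, capped at F_nt → F'_nt = 676.1 MPa.
R_n = F'_nt · A_b · n = 676.1 × 113.1 × 3 / 1000 = 229.4 kN.
Design strength φR_n = 0.75 × 229.4 = 172 kN.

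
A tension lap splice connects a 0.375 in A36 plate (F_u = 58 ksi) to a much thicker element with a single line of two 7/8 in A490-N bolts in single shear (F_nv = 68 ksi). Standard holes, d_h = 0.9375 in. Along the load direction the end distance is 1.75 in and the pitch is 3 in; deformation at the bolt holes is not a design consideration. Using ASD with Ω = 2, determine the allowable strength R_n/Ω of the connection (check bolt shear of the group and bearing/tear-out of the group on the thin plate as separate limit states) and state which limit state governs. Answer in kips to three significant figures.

Bolt shear: A_b = π·0.875²/4 = 0.6013 in²; R_n = 68 × 0.6013 × 2 × 1 = 81.78 kips → 81.78 / 2 = 40.9 kips.
Bearing (1.5 l_c t F_u ≤ 3.0 d t F_u): upper limit = 3.0·0.875·0.375·58 = 57.09 kips.
  Edge l_c = 1.75 − 0.9375/2 = 1.281 → r_n = 41.8 kips; interior l_c = 3 − 0.9375 = 2.062 → r_n = 57.09 kips.
  R_n,bearing = 1·41.8 + 1·57.09 = 98.89 kips → 98.89 / 2 = 49.4 kips.
Bolt shear governs: 40.9 kips.

40.9 kips (bolt shear governs)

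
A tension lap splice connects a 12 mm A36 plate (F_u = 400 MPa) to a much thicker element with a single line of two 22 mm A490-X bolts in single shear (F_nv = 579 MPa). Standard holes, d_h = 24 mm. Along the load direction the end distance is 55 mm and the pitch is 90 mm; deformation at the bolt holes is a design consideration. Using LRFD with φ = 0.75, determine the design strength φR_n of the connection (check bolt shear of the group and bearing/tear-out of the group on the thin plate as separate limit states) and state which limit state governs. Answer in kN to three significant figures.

330 kN (bolt shear governs)

Bolt shear: A_b = π·22²/4 = 380.1 mm²; R_n = 579 × 380.1 × 2 × 1 / 1000 = 440.2 kN → 0.75 × 440.2 = 330 kN.
Bearing (1.2 l_c t F_u ≤ 2.4 d t F_u): upper limit = 2.4·22·12·400 / 1000 = 253.4 kN.
  Edge l_c = 55 − 24/2 = 43 → r_n = 247.7 kN; interior l_c = 90 − 24 = 66 → r_n = 253.4 kN.
  R_n,bearing = 1·247.7 + 1·253.4 = 501.1 kN → 0.75 × 501.1 = 376 kN.
Bolt shear governs: 330 kN.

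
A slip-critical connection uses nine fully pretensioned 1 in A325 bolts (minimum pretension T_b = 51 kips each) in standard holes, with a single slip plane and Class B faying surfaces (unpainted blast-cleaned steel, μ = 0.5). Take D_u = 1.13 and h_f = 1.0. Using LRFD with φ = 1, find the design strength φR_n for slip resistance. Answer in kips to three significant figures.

259 kips

R_n = μ · D_u · h_f · T_b · n_s · n_b = 0.5 × 1.13 × 1.0 × 51 × 1 × 9 = 259.3 kips.
Design strength φR_n = 1 × 259.3 = 259 kips.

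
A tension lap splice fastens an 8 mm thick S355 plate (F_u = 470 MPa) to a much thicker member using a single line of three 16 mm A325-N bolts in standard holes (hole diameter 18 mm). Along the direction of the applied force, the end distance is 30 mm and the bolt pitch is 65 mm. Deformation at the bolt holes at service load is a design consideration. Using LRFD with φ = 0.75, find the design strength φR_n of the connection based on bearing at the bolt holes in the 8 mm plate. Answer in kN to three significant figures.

Per bolt r_n = 1.2 l_c t F_u ≤ 2.4 d t F_u; upper limit = 2.4 × 16 × 8 × 470 / 1000 = 144.4 kN.
Edge bolt: l_c = 30 − 18/2 = 21 mm → 1.2 × 21 × 8 × 470 / 1000 = 94.75 → r_n = 94.75 kN.
Interior bolts: l_c = 65 − 18 = 47 mm → 1.2 × 47 × 8 × 470 / 1000 = 212.1 → r_n = 144.4 kN.
R_n = 1 × 94.75 + 2 × 144.4 = 383.5 kN.
Design strength φR_n = 0.75 × 383.5 = 288 kN.

288 kN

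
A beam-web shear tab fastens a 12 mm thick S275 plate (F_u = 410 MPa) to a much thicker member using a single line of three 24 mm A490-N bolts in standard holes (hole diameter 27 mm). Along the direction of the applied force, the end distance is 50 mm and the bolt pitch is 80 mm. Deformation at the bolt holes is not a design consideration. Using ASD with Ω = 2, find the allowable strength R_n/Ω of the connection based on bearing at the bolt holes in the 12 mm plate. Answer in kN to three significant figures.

Per bolt r_n = 1.5 l_c t F_u ≤ 3.0 d t F_u; upper limit = 3.0 × 24 × 12 × 410 / 1000 = 354.2 kN.
Edge bolt: l_c = 50 − 27/2 = 36.5 mm → 1.5 × 36.5 × 12 × 410 / 1000 = 269.4 → r_n = 269.4 kN.
Interior bolts: l_c = 80 − 27 = 53 mm → 1.5 × 53 × 12 × 410 / 1000 = 391.1 → r_n = 354.2 kN.
R_n = 1 × 269.4 + 2 × 354.2 = 977.9 kN.
Allowable strength R_n/Ω = 977.9 / 2 = 489 kN.

489 kN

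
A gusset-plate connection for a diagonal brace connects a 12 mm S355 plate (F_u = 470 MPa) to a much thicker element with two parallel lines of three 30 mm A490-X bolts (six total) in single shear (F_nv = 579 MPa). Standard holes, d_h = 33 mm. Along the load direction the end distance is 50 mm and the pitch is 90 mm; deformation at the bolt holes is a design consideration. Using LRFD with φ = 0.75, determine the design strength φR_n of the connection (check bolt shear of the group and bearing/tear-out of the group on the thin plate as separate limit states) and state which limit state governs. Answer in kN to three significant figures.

Bolt shear: A_b = π·30²/4 = 706.9 mm²; R_n = 579 × 706.9 × 6 × 1 / 1000 = 2456 kN → 0.75 × 2456 = 1840 kN.
Bearing (1.2 l_c t F_u ≤ 2.4 d t F_u): upper limit = 2.4·30·12·470 / 1000 = 406.1 kN.
  Edge l_c = 50 − 33/2 = 33.5 → r_n = 226.7 kN; interior l_c = 90 − 33 = 57 → r_n = 385.8 kN.
  R_n,bearing = 2·226.7 + 4·385.8 = 1997 kN → 0.75 × 1997 = 1500 kN.
Bearing governs: 1500 kN.

1500 kN (bearing governs)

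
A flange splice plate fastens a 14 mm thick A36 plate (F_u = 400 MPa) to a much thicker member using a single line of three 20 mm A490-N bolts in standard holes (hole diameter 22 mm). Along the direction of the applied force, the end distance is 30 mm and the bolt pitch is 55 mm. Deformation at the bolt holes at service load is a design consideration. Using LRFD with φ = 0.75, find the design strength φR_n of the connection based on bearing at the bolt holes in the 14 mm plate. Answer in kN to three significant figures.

428 kN

Per bolt r_n = 1.2 l_c t F_u ≤ 2.4 d t F_u; upper limit = 2.4 × 20 × 14 × 400 / 1000 = 268.8 kN.
Edge bolt: l_c = 30 − 22/2 = 19 mm → 1.2 × 19 × 14 × 400 / 1000 = 127.7 → r_n = 127.7 kN.
Interior bolts: l_c = 55 − 22 = 33 mm → 1.2 × 33 × 14 × 400 / 1000 = 221.8 → r_n = 221.8 kN.
R_n = 1 × 127.7 + 2 × 221.8 = 571.2 kN.
Design strength φR_n = 0.75 × 571.2 = 428 kN.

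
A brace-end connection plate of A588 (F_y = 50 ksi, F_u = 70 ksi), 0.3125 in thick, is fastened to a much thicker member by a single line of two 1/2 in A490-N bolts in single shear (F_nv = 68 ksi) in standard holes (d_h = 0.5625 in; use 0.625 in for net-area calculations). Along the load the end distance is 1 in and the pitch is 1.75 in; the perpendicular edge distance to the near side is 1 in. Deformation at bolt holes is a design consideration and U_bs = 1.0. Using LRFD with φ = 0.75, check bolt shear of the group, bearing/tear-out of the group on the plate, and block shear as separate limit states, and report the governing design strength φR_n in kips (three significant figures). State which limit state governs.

Bolt shear: A_b = π·0.5²/4 = 0.1963 in²; R_n = 68 × 0.1963 × 2 × 1 = 26.7 kips → 0.75 × 26.7 = 20 kips.
Bearing: edge l_c = 0.7188, r_n = 18.87 kips; interior l_c = 1.188, r_n = 26.25 kips; R_n = 18.87 + 1·26.25 = 45.12 kips → 33.8 kips.
Block shear: A_gv = 0.8594, A_nv = 0.5664, A_nt = 0.2148 in²; R_n = min(0.6F_uA_nv, 0.6F_yA_gv) + U_bs·F_u·A_nt = 38.83 kips → 29.1 kips.
Bolt shear governs: 20 kips.

20 kips (bolt shear governs)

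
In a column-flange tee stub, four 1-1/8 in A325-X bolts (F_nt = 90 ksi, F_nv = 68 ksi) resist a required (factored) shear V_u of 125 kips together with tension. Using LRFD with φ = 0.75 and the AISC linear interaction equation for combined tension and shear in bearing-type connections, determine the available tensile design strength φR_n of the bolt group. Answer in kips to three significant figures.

A_b = π·1.125²/4 = 0.994 in²; f_rv = 125 / (4 × 0.994) = 31.44 ksi.
F'_nt = 1.3 F_nt − (F_nt / φF_nv) f_rv = 1.3·90 − (90/(0.75·68))·31.44 = 61.52 ksi, capped at F_nt → F'_nt = 61.52 ksi.
R_n = F'_nt · A_b · n = 61.52 × 0.994 × 4 = 244.6 kips.
Design strength φR_n = 0.75 × 244.6 = 183 kips.

183 kips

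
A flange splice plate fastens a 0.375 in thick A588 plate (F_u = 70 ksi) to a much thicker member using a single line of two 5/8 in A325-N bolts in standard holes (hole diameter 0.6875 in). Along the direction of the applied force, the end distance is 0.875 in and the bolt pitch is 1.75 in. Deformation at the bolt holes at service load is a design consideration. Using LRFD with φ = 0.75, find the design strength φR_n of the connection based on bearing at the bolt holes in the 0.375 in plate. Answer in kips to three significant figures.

37.7 kips

Per bolt r_n = 1.2 l_c t F_u ≤ 2.4 d t F_u; upper limit = 2.4 × 0.625 × 0.375 × 70 = 39.38 kips.
Edge bolt: l_c = 0.875 − 0.6875/2 = 0.5312 in → 1.2 × 0.5312 × 0.375 × 70 = 16.73 → r_n = 16.73 kips.
Interior bolts: l_c = 1.75 − 0.6875 = 1.062 in → 1.2 × 1.062 × 0.375 × 70 = 33.47 → r_n = 33.47 kips.
R_n = 1 × 16.73 + 1 × 33.47 = 50.2 kips.
Design strength φR_n = 0.75 × 50.2 = 37.7 kips.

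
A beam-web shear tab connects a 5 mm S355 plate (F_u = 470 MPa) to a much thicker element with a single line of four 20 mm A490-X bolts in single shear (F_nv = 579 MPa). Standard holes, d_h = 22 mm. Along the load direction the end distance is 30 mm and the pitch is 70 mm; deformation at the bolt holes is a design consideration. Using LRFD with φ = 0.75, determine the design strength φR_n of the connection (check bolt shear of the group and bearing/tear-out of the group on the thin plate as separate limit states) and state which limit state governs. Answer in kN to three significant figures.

294 kN (bearing governs)

Bolt shear: A_b = π·20²/4 = 314.2 mm²; R_n = 579 × 314.2 × 4 × 1 / 1000 = 727.6 kN → 0.75 × 727.6 = 546 kN.
Bearing (1.2 l_c t F_u ≤ 2.4 d t F_u): upper limit = 2.4·20·5·470 / 1000 = 112.8 kN.
  Edge l_c = 30 − 22/2 = 19 → r_n = 53.58 kN; interior l_c = 70 − 22 = 48 → r_n = 112.8 kN.
  R_n,bearing = 1·53.58 + 3·112.8 = 392 kN → 0.75 × 392 = 294 kN.
Bearing governs: 294 kN.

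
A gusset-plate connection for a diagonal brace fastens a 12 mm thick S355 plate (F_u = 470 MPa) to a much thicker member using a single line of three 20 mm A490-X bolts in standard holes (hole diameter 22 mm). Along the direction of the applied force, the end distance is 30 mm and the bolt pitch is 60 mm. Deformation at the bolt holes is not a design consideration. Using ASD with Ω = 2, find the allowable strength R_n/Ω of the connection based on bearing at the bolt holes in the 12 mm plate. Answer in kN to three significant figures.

402 kN

Per bolt r_n = 1.5 l_c t F_u ≤ 3.0 d t F_u; upper limit = 3.0 × 20 × 12 × 470 / 1000 = 338.4 kN.
Edge bolt: l_c = 30 − 22/2 = 19 mm → 1.5 × 19 × 12 × 470 / 1000 = 160.7 → r_n = 160.7 kN.
Interior bolts: l_c = 60 − 22 = 38 mm → 1.5 × 38 × 12 × 470 / 1000 = 321.5 → r_n = 321.5 kN.
R_n = 1 × 160.7 + 2 × 321.5 = 803.7 kN.
Allowable strength R_n/Ω = 803.7 / 2 = 402 kN.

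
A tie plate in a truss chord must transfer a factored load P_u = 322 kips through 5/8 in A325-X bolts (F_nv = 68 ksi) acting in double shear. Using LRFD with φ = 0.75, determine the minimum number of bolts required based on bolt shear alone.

A_b = π·0.625²/4 = 0.3068 in².
Per-bolt design strength φR_n = 0.75 × 68 × 0.3068 × 2 = 31.29 kips.
n ≥ 322 / 31.29 = 10.29 → use 11 bolts.

11 bolts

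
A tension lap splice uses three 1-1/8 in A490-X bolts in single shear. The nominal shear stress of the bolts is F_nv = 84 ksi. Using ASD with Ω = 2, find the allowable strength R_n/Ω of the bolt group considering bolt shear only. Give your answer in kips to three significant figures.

125 kips

A_b = π × 1.125² / 4 = 0.994 in².
R_n = F_nv · A_b · n · n_s = 84 × 0.994 × 3 × 1 = 250.5 kips.
Allowable strength R_n/Ω = 250.5 / 2 = 125 kips.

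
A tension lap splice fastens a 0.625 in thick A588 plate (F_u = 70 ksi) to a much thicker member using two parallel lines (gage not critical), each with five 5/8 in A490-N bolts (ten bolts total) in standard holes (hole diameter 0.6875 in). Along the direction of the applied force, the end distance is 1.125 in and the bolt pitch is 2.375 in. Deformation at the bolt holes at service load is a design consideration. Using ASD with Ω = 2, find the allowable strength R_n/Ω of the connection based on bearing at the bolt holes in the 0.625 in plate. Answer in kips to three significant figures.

304 kips

Per bolt r_n = 1.2 l_c t F_u ≤ 2.4 d t F_u; upper limit = 2.4 × 0.625 × 0.625 × 70 = 65.62 kips.
Edge bolt: l_c = 1.125 − 0.6875/2 = 0.7812 in → 1.2 × 0.7812 × 0.625 × 70 = 41.02 → r_n = 41.02 kips.
Interior bolts: l_c = 2.375 − 0.6875 = 1.688 in → 1.2 × 1.688 × 0.625 × 70 = 88.59 → r_n = 65.62 kips.
R_n = 2 × 41.02 + 8 × 65.62 = 607 kips.
Allowable strength R_n/Ω = 607 / 2 = 304 kips.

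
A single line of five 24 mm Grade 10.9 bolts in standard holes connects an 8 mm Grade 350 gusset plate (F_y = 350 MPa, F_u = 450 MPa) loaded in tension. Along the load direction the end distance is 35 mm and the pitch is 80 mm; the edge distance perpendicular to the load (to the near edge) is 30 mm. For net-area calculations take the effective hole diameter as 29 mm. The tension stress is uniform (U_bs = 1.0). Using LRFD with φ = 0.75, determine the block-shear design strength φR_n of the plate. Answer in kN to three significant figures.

Shear plane L_v = 35 + 4·80 = 355 mm; A_gv = 355 × 8 = 2840 mm².
A_nv = (355 − 4.5·29) × 8 = 1796 mm².
A_nt = (30 − 0.5·29) × 8 = 124 mm².
0.6 F_u A_nv = 484.9 kN; 0.6 F_y A_gv = 596.4 kN → shear rupture governs the shear term.
R_n = 484.9 + 1.0 × 450 × 124 / 1000 = 540.7 kN.
Design strength φR_n = 0.75 × 540.7 = 406 kN.

406 kN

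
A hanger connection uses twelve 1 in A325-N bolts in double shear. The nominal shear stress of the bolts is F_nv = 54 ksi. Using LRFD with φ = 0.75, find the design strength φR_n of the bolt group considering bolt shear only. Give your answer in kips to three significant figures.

A_b = π × 1² / 4 = 0.7854 in².
R_n = F_nv · A_b · n · n_s = 54 × 0.7854 × 12 × 2 = 1018 kips.
Design strength φR_n = 0.75 × 1018 = 763 kips.

763 kips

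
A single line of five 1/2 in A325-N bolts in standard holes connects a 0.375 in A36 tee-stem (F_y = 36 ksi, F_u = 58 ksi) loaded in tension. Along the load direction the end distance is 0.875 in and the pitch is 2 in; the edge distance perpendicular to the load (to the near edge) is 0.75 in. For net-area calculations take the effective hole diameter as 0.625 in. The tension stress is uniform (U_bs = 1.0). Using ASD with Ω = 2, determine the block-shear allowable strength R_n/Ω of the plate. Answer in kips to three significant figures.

40.7 kips

Shear plane L_v = 0.875 + 4·2 = 8.875 in; A_gv = 8.875 × 0.375 = 3.328 in².
A_nv = (8.875 − 4.5·0.625) × 0.375 = 2.273 in².
A_nt = (0.75 − 0.5·0.625) × 0.375 = 0.1641 in².
0.6 F_u A_nv = 79.12 kips; 0.6 F_y A_gv = 71.89 kips → shear yielding governs the shear term.
R_n = 71.89 + 1.0 × 58 × 0.1641 = 81.4 kips.
Allowable strength R_n/Ω = 81.4 / 2 = 40.7 kips.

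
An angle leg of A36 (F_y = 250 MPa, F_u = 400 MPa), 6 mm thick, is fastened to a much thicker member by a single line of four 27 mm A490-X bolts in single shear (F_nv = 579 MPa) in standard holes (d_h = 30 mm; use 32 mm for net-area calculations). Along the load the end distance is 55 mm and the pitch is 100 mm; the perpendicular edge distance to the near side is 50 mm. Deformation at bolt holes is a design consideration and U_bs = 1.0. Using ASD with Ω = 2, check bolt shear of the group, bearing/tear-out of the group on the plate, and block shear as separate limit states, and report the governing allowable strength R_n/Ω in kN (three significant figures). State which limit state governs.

201 kN (block shear governs)

Bolt shear: A_b = π·27²/4 = 572.6 mm²; R_n = 579 × 572.6 × 4 × 1 / 1000 = 1326 kN → 1326 / 2 = 663 kN.
Bearing: edge l_c = 40, r_n = 115.2 kN; interior l_c = 70, r_n = 155.5 kN; R_n = 115.2 + 3·155.5 = 581.8 kN → 291 kN.
Block shear: A_gv = 2130, A_nv = 1458, A_nt = 204 mm²; R_n = min(0.6F_uA_nv, 0.6F_yA_gv) + U_bs·F_u·A_nt = 401.1 kN → 201 kN.
Block shear governs: 201 kN.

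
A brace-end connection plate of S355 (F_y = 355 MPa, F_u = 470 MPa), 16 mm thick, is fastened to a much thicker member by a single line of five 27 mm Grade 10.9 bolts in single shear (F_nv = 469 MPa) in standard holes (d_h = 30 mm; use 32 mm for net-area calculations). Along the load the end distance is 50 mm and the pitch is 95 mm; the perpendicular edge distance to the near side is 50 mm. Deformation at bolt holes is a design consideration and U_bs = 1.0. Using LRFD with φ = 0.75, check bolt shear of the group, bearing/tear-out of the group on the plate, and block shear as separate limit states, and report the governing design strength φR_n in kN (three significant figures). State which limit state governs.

1010 kN (bolt shear governs)

Bolt shear: A_b = π·27²/4 = 572.6 mm²; R_n = 469 × 572.6 × 5 × 1 / 1000 = 1343 kN → 0.75 × 1343 = 1010 kN.
Bearing: edge l_c = 35, r_n = 315.8 kN; interior l_c = 65, r_n = 487.3 kN; R_n = 315.8 + 4·487.3 = 2265 kN → 1700 kN.
Block shear: A_gv = 6880, A_nv = 4576, A_nt = 544 mm²; R_n = min(0.6F_uA_nv, 0.6F_yA_gv) + U_bs·F_u·A_nt = 1546 kN → 1160 kN.
Bolt shear governs: 1010 kN.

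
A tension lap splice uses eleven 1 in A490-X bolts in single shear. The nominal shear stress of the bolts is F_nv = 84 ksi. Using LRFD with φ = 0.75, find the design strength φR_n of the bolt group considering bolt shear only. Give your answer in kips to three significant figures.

A_b = π × 1² / 4 = 0.7854 in².
R_n = F_nv · A_b · n · n_s = 84 × 0.7854 × 11 × 1 = 725.7 kips.
Design strength φR_n = 0.75 × 725.7 = 544 kips.

544 kips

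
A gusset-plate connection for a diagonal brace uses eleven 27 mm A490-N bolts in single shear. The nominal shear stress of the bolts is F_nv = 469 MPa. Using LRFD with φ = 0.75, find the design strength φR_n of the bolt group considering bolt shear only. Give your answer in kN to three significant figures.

2220 kN

A_b = π × 27² / 4 = 572.6 mm².
R_n = F_nv · A_b · n · n_s = 469 × 572.6 × 11 × 1 / 1000 = 2954 kN.
Design strength φR_n = 0.75 × 2954 = 2220 kN.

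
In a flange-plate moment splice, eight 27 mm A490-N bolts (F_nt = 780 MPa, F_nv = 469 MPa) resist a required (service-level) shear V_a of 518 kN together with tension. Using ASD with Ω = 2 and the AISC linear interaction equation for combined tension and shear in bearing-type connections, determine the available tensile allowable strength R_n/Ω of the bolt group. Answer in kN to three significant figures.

A_b = π·27²/4 = 572.6 mm²; f_rv = 518 × 1000 / (8 × 572.6) = 113.1 MPa.
F'_nt = 1.3 F_nt − (Ω F_nt / F_nv) f_rv = 1.3·780 − (2·780/469)·113.1 = 637.8 MPa, capped at F_nt → F'_nt = 637.8 MPa.
R_n = F'_nt · A_b · n = 637.8 × 572.6 × 8 / 1000 = 2922 kN.
Allowable strength R_n/Ω = 2922 / 2 = 1460 kN.

1460 kN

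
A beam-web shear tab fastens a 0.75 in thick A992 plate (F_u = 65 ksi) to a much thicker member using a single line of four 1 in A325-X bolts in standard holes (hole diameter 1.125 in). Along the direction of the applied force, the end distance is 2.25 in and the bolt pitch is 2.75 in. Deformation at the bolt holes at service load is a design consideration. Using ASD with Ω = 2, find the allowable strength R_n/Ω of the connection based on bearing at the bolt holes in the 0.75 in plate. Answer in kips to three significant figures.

192 kips

Per bolt r_n = 1.2 l_c t F_u ≤ 2.4 d t F_u; upper limit = 2.4 × 1 × 0.75 × 65 = 117 kips.
Edge bolt: l_c = 2.25 − 1.125/2 = 1.688 in → 1.2 × 1.688 × 0.75 × 65 = 98.72 → r_n = 98.72 kips.
Interior bolts: l_c = 2.75 − 1.125 = 1.625 in → 1.2 × 1.625 × 0.75 × 65 = 95.06 → r_n = 95.06 kips.
R_n = 1 × 98.72 + 3 × 95.06 = 383.9 kips.
Allowable strength R_n/Ω = 383.9 / 2 = 192 kips.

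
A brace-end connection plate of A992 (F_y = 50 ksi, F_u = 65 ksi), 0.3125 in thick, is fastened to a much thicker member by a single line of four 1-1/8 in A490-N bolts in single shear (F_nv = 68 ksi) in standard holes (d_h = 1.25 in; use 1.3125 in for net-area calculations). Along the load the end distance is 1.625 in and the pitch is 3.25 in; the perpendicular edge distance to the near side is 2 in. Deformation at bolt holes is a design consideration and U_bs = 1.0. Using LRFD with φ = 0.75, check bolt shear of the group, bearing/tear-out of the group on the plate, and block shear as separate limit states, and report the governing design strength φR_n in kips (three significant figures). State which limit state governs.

Bolt shear: A_b = π·1.125²/4 = 0.994 in²; R_n = 68 × 0.994 × 4 × 1 = 270.4 kips → 0.75 × 270.4 = 203 kips.
Bearing: edge l_c = 1, r_n = 24.38 kips; interior l_c = 2, r_n = 48.75 kips; R_n = 24.38 + 3·48.75 = 170.6 kips → 128 kips.
Block shear: A_gv = 3.555, A_nv = 2.119, A_nt = 0.4199 in²; R_n = min(0.6F_uA_nv, 0.6F_yA_gv) + U_bs·F_u·A_nt = 109.9 kips → 82.5 kips.
Block shear governs: 82.5 kips.

82.5 kips (block shear governs)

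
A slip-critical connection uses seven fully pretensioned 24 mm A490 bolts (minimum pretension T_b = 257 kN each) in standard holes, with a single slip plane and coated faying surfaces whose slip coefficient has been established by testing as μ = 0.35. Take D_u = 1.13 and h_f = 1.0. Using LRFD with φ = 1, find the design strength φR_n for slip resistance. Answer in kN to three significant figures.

R_n = μ · D_u · h_f · T_b · n_s · n_b = 0.35 × 1.13 × 1.0 × 257 × 1 × 7 = 711.5 kN.
Design strength φR_n = 1 × 711.5 = 712 kN.

712 kN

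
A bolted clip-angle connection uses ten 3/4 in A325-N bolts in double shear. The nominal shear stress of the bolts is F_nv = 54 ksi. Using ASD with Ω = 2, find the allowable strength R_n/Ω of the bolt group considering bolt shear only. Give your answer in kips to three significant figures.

239 kips

A_b = π × 0.75² / 4 = 0.4418 in².
R_n = F_nv · A_b · n · n_s = 54 × 0.4418 × 10 × 2 = 477.1 kips.
Allowable strength R_n/Ω = 477.1 / 2 = 239 kips.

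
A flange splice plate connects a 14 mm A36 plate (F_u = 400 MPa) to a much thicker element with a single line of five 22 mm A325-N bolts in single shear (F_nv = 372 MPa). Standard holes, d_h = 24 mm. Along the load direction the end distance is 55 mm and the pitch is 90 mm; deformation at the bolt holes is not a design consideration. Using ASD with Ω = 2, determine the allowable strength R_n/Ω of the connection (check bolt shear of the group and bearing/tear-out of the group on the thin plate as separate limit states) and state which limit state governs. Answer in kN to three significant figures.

Bolt shear: A_b = π·22²/4 = 380.1 mm²; R_n = 372 × 380.1 × 5 × 1 / 1000 = 707 kN → 707 / 2 = 354 kN.
Bearing (1.5 l_c t F_u ≤ 3.0 d t F_u): upper limit = 3.0·22·14·400 / 1000 = 369.6 kN.
  Edge l_c = 55 − 24/2 = 43 → r_n = 361.2 kN; interior l_c = 90 − 24 = 66 → r_n = 369.6 kN.
  R_n,bearing = 1·361.2 + 4·369.6 = 1840 kN → 1840 / 2 = 920 kN.
Bolt shear governs: 354 kN.

354 kN (bolt shear governs)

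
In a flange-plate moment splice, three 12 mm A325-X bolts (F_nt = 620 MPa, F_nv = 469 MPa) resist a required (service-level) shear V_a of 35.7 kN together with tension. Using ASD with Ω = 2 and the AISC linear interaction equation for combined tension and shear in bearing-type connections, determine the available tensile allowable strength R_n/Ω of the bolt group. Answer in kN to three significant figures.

A_b = π·12²/4 = 113.1 mm²; f_rv = 35.7 × 1000 / (3 × 113.1) = 105.2 MPa.
F'_nt = 1.3 F_nt − (Ω F_nt / F_nv) f_rv = 1.3·620 − (2·620/469)·105.2 = 527.8 MPa, capped at F_nt → F'_nt = 527.8 MPa.
R_n = F'_nt · A_b · n = 527.8 × 113.1 × 3 / 1000 = 179.1 kN.
Allowable strength R_n/Ω = 179.1 / 2 = 89.5 kN.

89.5 kN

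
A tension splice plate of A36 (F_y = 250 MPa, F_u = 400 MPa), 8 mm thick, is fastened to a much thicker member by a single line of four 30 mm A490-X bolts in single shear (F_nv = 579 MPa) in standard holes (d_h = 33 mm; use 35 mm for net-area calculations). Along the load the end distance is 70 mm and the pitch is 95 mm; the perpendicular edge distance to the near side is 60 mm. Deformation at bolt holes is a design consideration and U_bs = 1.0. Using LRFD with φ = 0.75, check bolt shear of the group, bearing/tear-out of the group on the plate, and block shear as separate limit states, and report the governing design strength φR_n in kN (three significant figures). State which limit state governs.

422 kN (block shear governs)

Bolt shear: A_b = π·30²/4 = 706.9 mm²; R_n = 579 × 706.9 × 4 × 1 / 1000 = 1637 kN → 0.75 × 1637 = 1230 kN.
Bearing: edge l_c = 53.5, r_n = 205.4 kN; interior l_c = 62, r_n = 230.4 kN; R_n = 205.4 + 3·230.4 = 896.6 kN → 672 kN.
Block shear: A_gv = 2840, A_nv = 1860, A_nt = 340 mm²; R_n = min(0.6F_uA_nv, 0.6F_yA_gv) + U_bs·F_u·A_nt = 562 kN → 422 kN.
Block shear governs: 422 kN.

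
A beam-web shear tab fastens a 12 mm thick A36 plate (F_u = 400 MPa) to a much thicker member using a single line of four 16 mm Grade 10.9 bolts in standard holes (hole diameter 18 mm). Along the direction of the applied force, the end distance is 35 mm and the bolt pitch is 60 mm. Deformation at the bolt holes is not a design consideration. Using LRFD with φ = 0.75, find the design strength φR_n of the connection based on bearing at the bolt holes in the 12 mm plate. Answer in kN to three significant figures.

659 kN

Per bolt r_n = 1.5 l_c t F_u ≤ 3.0 d t F_u; upper limit = 3.0 × 16 × 12 × 400 / 1000 = 230.4 kN.
Edge bolt: l_c = 35 − 18/2 = 26 mm → 1.5 × 26 × 12 × 400 / 1000 = 187.2 → r_n = 187.2 kN.
Interior bolts: l_c = 60 − 18 = 42 mm → 1.5 × 42 × 12 × 400 / 1000 = 302.4 → r_n = 230.4 kN.
R_n = 1 × 187.2 + 3 × 230.4 = 878.4 kN.
Design strength φR_n = 0.75 × 878.4 = 659 kN.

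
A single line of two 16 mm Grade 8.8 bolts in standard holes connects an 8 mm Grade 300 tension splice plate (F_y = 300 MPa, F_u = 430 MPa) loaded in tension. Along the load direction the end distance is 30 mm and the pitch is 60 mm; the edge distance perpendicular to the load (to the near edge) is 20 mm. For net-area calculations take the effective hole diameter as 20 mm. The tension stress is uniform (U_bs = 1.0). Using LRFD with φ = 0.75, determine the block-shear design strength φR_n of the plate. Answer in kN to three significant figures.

119 kN

Shear plane L_v = 30 + 1·60 = 90 mm; A_gv = 90 × 8 = 720 mm².
A_nv = (90 − 1.5·20) × 8 = 480 mm².
A_nt = (20 − 0.5·20) × 8 = 80 mm².
0.6 F_u A_nv = 123.8 kN; 0.6 F_y A_gv = 129.6 kN → shear rupture governs the shear term.
R_n = 123.8 + 1.0 × 430 × 80 / 1000 = 158.2 kN.
Design strength φR_n = 0.75 × 158.2 = 119 kN.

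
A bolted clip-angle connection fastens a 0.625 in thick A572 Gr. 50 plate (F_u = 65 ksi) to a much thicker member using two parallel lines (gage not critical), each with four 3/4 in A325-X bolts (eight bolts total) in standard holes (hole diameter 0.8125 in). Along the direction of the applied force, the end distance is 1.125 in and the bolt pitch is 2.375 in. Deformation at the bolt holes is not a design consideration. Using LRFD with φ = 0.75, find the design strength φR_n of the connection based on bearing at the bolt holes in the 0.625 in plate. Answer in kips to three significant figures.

477 kips

Per bolt r_n = 1.5 l_c t F_u ≤ 3.0 d t F_u; upper limit = 3.0 × 0.75 × 0.625 × 65 = 91.41 kips.
Edge bolt: l_c = 1.125 − 0.8125/2 = 0.7188 in → 1.5 × 0.7188 × 0.625 × 65 = 43.8 → r_n = 43.8 kips.
Interior bolts: l_c = 2.375 − 0.8125 = 1.562 in → 1.5 × 1.562 × 0.625 × 65 = 95.21 → r_n = 91.41 kips.
R_n = 2 × 43.8 + 6 × 91.41 = 636 kips.
Design strength φR_n = 0.75 × 636 = 477 kips.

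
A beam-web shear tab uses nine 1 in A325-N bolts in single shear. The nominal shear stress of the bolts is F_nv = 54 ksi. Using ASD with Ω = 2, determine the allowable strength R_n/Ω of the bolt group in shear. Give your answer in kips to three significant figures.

191 kips

A_b = π × 1² / 4 = 0.7854 in².
R_n = F_nv · A_b · n · n_s = 54 × 0.7854 × 9 × 1 = 381.7 kips.
Allowable strength R_n/Ω = 381.7 / 2 = 191 kips.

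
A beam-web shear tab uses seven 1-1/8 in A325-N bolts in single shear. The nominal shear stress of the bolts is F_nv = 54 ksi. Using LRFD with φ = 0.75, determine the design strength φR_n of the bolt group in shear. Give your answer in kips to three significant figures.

282 kips

A_b = π × 1.125² / 4 = 0.994 in².
R_n = F_nv · A_b · n · n_s = 54 × 0.994 × 7 × 1 = 375.7 kips.
Design strength φR_n = 0.75 × 375.7 = 282 kips.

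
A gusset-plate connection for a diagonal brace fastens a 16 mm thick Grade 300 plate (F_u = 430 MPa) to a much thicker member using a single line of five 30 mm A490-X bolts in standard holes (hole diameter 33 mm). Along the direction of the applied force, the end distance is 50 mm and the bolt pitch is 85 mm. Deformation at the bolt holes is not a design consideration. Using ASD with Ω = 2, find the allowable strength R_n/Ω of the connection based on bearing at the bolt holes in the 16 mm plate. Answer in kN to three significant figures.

1250 kN

Per bolt r_n = 1.5 l_c t F_u ≤ 3.0 d t F_u; upper limit = 3.0 × 30 × 16 × 430 / 1000 = 619.2 kN.
Edge bolt: l_c = 50 − 33/2 = 33.5 mm → 1.5 × 33.5 × 16 × 430 / 1000 = 345.7 → r_n = 345.7 kN.
Interior bolts: l_c = 85 − 33 = 52 mm → 1.5 × 52 × 16 × 430 / 1000 = 536.6 → r_n = 536.6 kN.
R_n = 1 × 345.7 + 4 × 536.6 = 2492 kN.
Allowable strength R_n/Ω = 2492 / 2 = 1250 kN.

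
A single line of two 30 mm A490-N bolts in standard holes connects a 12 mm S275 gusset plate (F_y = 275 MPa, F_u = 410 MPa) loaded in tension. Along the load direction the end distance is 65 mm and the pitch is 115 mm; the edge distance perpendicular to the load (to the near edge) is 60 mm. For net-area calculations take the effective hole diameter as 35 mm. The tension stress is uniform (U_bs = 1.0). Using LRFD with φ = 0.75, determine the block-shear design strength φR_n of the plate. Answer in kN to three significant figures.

424 kN

Shear plane L_v = 65 + 1·115 = 180 mm; A_gv = 180 × 12 = 2160 mm².
A_nv = (180 − 1.5·35) × 12 = 1530 mm².
A_nt = (60 − 0.5·35) × 12 = 510 mm².
0.6 F_u A_nv = 376.4 kN; 0.6 F_y A_gv = 356.4 kN → shear yielding governs the shear term.
R_n = 356.4 + 1.0 × 410 × 510 / 1000 = 565.5 kN.
Design strength φR_n = 0.75 × 565.5 = 424 kN.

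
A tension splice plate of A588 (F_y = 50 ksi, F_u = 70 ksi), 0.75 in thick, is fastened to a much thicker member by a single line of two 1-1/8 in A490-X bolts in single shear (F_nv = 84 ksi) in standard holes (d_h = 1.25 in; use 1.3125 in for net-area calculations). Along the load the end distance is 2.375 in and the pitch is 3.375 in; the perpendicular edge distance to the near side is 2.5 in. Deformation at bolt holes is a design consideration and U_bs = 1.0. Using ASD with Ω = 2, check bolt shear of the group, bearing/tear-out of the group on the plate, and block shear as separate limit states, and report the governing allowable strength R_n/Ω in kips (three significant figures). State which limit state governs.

83.5 kips (bolt shear governs)

Bolt shear: A_b = π·1.125²/4 = 0.994 in²; R_n = 84 × 0.994 × 2 × 1 = 167 kips → 167 / 2 = 83.5 kips.
Bearing: edge l_c = 1.75, r_n = 110.3 kips; interior l_c = 2.125, r_n = 133.9 kips; R_n = 110.3 + 1·133.9 = 244.1 kips → 122 kips.
Block shear: A_gv = 4.312, A_nv = 2.836, A_nt = 1.383 in²; R_n = min(0.6F_uA_nv, 0.6F_yA_gv) + U_bs·F_u·A_nt = 215.9 kips → 108 kips.
Bolt shear governs: 83.5 kips.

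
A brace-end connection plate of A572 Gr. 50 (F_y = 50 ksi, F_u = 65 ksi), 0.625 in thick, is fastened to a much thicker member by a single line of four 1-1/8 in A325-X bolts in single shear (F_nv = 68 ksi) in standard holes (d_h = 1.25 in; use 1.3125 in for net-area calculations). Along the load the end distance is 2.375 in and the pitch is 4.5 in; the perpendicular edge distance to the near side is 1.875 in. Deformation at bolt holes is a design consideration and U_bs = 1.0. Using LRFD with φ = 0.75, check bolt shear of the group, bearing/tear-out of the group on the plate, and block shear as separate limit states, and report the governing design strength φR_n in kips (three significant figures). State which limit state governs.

203 kips (bolt shear governs)

Bolt shear: A_b = π·1.125²/4 = 0.994 in²; R_n = 68 × 0.994 × 4 × 1 = 270.4 kips → 0.75 × 270.4 = 203 kips.
Bearing: edge l_c = 1.75, r_n = 85.31 kips; interior l_c = 3.25, r_n = 109.7 kips; R_n = 85.31 + 3·109.7 = 414.4 kips → 311 kips.
Block shear: A_gv = 9.922, A_nv = 7.051, A_nt = 0.7617 in²; R_n = min(0.6F_uA_nv, 0.6F_yA_gv) + U_bs·F_u·A_nt = 324.5 kips → 243 kips.
Bolt shear governs: 203 kips.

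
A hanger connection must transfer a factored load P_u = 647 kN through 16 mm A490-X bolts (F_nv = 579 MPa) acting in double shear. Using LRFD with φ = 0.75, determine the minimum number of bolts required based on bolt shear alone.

4 bolts

A_b = π·16²/4 = 201.1 mm².
Per-bolt design strength φR_n = 0.75 × 579 × 201.1 × 2 / 1000 = 174.6 kN.
n ≥ 647 / 174.6 = 3.705 → use 4 bolts.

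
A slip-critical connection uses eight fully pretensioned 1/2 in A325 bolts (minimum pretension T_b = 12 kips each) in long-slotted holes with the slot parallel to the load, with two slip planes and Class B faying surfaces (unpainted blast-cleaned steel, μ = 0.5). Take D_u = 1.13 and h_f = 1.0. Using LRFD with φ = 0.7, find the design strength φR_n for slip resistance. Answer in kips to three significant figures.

75.9 kips

R_n = μ · D_u · h_f · T_b · n_s · n_b = 0.5 × 1.13 × 1.0 × 12 × 2 × 8 = 108.5 kips.
Design strength φR_n = 0.7 × 108.5 = 75.9 kips.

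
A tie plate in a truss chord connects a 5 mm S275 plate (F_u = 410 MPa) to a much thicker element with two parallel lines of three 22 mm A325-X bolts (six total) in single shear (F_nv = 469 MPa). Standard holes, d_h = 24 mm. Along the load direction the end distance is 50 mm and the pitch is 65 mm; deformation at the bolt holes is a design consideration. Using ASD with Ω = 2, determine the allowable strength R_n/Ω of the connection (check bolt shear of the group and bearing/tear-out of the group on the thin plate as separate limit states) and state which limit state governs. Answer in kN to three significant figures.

295 kN (bearing governs)

Bolt shear: A_b = π·22²/4 = 380.1 mm²; R_n = 469 × 380.1 × 6 × 1 / 1000 = 1070 kN → 1070 / 2 = 535 kN.
Bearing (1.2 l_c t F_u ≤ 2.4 d t F_u): upper limit = 2.4·22·5·410 / 1000 = 108.2 kN.
  Edge l_c = 50 − 24/2 = 38 → r_n = 93.48 kN; interior l_c = 65 − 24 = 41 → r_n = 100.9 kN.
  R_n,bearing = 2·93.48 + 4·100.9 = 590.4 kN → 590.4 / 2 = 295 kN.
Bearing governs: 295 kN.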